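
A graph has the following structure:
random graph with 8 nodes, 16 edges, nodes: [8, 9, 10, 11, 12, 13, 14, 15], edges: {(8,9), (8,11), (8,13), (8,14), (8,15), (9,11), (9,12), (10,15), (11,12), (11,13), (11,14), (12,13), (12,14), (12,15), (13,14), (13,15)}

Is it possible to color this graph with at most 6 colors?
A valid 6-coloring: color 1: [8, 10, 12]; color 2: [9, 13]; color 3: [11, 15]; color 4: [14].
(χ(G) = 4 ≤ 6.)

Yes, G is 6-colorable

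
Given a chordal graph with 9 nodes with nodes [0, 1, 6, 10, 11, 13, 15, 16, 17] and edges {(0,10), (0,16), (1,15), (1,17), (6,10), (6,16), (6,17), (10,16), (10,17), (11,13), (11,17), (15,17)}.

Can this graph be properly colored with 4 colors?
A valid 4-coloring: color 1: [13, 16, 17]; color 2: [1, 10, 11]; color 3: [0, 6, 15].
(χ(G) = 3 ≤ 4.)

Yes, G is 4-colorable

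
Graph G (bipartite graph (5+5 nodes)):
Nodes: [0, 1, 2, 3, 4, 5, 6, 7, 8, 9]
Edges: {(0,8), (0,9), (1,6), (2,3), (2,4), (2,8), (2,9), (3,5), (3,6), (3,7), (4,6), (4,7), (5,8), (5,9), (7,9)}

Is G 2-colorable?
Yes, G is 2-colorable

A valid 2-coloring: color 1: [1, 3, 4, 8, 9]; color 2: [0, 2, 5, 6, 7].
(χ(G) = 2 ≤ 2.)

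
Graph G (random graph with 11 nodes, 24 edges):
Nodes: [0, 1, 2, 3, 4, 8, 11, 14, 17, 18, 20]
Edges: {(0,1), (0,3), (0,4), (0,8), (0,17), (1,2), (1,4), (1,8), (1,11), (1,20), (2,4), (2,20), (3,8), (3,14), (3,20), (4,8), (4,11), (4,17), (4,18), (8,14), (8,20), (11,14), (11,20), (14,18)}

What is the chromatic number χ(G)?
Clique number ω(G) = 4 (lower bound: χ ≥ ω).
The clique on [0, 1, 4, 8] has size 4, forcing χ ≥ 4, and the coloring below uses 4 colors, so χ(G) = 4.
A valid 4-coloring: color 1: [4, 14, 20]; color 2: [2, 8, 11, 17, 18]; color 3: [1, 3]; color 4: [0].

χ(G) = 4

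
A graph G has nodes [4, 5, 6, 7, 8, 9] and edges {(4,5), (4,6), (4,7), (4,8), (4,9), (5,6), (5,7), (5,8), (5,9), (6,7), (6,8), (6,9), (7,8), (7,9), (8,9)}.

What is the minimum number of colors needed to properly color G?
Clique number ω(G) = 6 (lower bound: χ ≥ ω).
The clique on [4, 5, 6, 7, 8, 9] has size 6, forcing χ ≥ 6, and the coloring below uses 6 colors, so χ(G) = 6.
A valid 6-coloring: color 1: [5]; color 2: [9]; color 3: [8]; color 4: [6]; color 5: [7]; color 6: [4].

χ(G) = 6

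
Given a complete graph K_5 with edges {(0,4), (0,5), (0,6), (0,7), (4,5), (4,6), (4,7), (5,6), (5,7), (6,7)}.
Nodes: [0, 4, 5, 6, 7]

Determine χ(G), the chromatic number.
χ(G) = 5

Clique number ω(G) = 5 (lower bound: χ ≥ ω).
The clique on [0, 4, 5, 6, 7] has size 5, forcing χ ≥ 5, and the coloring below uses 5 colors, so χ(G) = 5.
A valid 5-coloring: color 1: [4]; color 2: [7]; color 3: [5]; color 4: [0]; color 5: [6].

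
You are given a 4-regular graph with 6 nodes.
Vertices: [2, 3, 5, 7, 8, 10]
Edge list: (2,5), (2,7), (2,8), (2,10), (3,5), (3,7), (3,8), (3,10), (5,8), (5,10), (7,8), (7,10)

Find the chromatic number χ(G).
χ(G) = 3

Clique number ω(G) = 3 (lower bound: χ ≥ ω).
The clique on [2, 5, 8] has size 3, forcing χ ≥ 3, and the coloring below uses 3 colors, so χ(G) = 3.
A valid 3-coloring: color 1: [5, 7]; color 2: [8, 10]; color 3: [2, 3].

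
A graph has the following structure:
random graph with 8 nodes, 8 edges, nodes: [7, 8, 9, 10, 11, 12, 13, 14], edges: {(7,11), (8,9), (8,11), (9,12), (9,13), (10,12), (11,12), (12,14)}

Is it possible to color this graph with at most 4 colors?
A valid 4-coloring: color 1: [7, 8, 12, 13]; color 2: [9, 10, 11, 14].
(χ(G) = 2 ≤ 4.)

Yes, G is 4-colorable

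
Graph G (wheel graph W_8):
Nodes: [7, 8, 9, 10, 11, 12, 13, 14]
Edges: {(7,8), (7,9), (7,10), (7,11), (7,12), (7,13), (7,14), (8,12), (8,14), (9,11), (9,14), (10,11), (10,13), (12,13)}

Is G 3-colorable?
Odd cycle [8, 14, 9, 11, 10, 13, 12] needs 3 colors (χ ≥ 3).
Vertex 7 is adjacent to every vertex of [8, 9, 10, 11, 12, 13, 14], which already need 3 colors among themselves, so 7 needs a new color (χ ≥ 4).
Hence χ(G) ≥ 4 > 3, so no proper 3-coloring exists.

No, G is not 3-colorable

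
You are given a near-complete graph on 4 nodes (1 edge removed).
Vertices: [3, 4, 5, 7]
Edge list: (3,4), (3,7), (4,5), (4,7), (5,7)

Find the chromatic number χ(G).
χ(G) = 3

Clique number ω(G) = 3 (lower bound: χ ≥ ω).
The clique on [3, 4, 7] has size 3, forcing χ ≥ 3, and the coloring below uses 3 colors, so χ(G) = 3.
A valid 3-coloring: color 1: [7]; color 2: [4]; color 3: [3, 5].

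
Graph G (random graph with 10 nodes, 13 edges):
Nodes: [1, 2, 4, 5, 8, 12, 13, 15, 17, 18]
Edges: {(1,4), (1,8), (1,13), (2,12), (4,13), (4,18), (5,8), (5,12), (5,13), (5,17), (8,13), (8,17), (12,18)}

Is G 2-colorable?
No, G is not 2-colorable

The clique on vertices [1, 8, 13] has size 3 > 2, so it alone needs 3 colors.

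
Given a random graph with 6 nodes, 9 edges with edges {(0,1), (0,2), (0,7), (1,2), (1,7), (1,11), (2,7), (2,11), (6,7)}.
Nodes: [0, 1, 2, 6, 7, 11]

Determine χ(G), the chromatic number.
χ(G) = 4

Clique number ω(G) = 4 (lower bound: χ ≥ ω).
The clique on [0, 1, 2, 7] has size 4, forcing χ ≥ 4, and the coloring below uses 4 colors, so χ(G) = 4.
A valid 4-coloring: color 1: [2, 6]; color 2: [7, 11]; color 3: [1]; color 4: [0].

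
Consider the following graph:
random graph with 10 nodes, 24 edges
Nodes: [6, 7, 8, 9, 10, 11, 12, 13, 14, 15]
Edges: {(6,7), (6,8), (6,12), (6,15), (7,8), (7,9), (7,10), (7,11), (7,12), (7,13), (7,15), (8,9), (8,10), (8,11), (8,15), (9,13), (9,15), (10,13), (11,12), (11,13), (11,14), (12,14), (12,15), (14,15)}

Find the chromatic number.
χ(G) = 4

Clique number ω(G) = 4 (lower bound: χ ≥ ω).
The clique on [7, 8, 9, 15] has size 4, forcing χ ≥ 4, and the coloring below uses 4 colors, so χ(G) = 4.
A valid 4-coloring: color 1: [7, 14]; color 2: [13, 15]; color 3: [8, 12]; color 4: [6, 9, 10, 11].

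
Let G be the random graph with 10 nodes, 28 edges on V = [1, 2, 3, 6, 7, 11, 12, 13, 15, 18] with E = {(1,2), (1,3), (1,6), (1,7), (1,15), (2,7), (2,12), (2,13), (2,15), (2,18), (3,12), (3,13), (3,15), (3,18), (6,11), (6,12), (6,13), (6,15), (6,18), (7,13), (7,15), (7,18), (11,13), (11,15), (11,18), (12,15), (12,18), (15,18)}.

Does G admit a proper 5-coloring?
A valid 5-coloring: color 1: [13, 15]; color 2: [1, 18]; color 3: [2, 3, 6]; color 4: [7, 11, 12].
(χ(G) = 4 ≤ 5.)

Yes, G is 5-colorable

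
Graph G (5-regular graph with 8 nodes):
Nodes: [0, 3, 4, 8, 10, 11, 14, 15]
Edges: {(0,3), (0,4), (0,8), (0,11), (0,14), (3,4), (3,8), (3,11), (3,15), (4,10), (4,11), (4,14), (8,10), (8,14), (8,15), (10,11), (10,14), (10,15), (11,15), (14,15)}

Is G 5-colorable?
Yes, G is 5-colorable

A valid 5-coloring: color 1: [3, 10]; color 2: [0, 15]; color 3: [11, 14]; color 4: [4, 8].
(χ(G) = 4 ≤ 5.)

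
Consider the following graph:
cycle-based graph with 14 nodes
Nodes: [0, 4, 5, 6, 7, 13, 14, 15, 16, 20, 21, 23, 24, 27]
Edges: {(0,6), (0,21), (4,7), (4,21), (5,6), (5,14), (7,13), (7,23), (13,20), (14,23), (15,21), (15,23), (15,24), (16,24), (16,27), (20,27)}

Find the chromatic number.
Clique number ω(G) = 2 (lower bound: χ ≥ ω).
Odd cycle [6, 5, 14, 23, 15, 21, 0] needs 3 colors (χ ≥ 3).
The coloring below uses 3 colors, so χ(G) = 3.
A valid 3-coloring: color 1: [5, 13, 21, 23, 24, 27]; color 2: [6, 7, 14, 15, 16, 20]; color 3: [0, 4].

χ(G) = 3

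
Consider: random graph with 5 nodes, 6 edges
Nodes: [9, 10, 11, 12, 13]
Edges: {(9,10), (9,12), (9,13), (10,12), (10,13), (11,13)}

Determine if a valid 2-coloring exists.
No, G is not 2-colorable

The clique on vertices [9, 10, 12] has size 3 > 2, so it alone needs 3 colors.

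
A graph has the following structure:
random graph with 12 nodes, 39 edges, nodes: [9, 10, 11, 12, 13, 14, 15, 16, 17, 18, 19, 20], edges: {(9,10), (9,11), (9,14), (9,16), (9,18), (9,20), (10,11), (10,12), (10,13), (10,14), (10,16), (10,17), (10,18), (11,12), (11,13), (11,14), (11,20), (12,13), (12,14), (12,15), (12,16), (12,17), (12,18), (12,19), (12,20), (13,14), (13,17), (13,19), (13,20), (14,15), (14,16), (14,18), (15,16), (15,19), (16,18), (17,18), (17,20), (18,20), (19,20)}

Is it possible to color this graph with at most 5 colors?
Yes, G is 5-colorable

A valid 5-coloring: color 1: [9, 12]; color 2: [10, 15, 20]; color 3: [14, 17, 19]; color 4: [13, 18]; color 5: [11, 16].
(χ(G) = 5 ≤ 5.)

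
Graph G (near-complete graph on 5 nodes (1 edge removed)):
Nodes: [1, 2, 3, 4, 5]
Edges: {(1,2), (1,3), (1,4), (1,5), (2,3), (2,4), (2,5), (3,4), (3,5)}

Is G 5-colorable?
Yes, G is 5-colorable

A valid 5-coloring: color 1: [1]; color 2: [3]; color 3: [2]; color 4: [4, 5].
(χ(G) = 4 ≤ 5.)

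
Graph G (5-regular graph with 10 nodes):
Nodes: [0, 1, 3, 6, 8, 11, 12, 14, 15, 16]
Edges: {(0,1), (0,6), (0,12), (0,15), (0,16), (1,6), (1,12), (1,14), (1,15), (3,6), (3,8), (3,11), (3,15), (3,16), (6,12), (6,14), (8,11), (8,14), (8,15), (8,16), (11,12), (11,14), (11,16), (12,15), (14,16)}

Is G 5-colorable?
A valid 5-coloring: color 1: [1, 16]; color 2: [6, 11, 15]; color 3: [3, 12, 14]; color 4: [0, 8].
(χ(G) = 4 ≤ 5.)

Yes, G is 5-colorable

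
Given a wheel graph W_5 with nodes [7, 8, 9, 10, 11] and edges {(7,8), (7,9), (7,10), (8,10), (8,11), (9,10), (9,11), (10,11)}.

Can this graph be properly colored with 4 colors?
Yes, G is 4-colorable

A valid 4-coloring: color 1: [10]; color 2: [7, 11]; color 3: [8, 9].
(χ(G) = 3 ≤ 4.)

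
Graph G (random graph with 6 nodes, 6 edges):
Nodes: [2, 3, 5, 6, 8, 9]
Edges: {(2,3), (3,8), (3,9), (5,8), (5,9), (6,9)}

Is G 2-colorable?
A valid 2-coloring: color 1: [2, 8, 9]; color 2: [3, 5, 6].
(χ(G) = 2 ≤ 2.)

Yes, G is 2-colorable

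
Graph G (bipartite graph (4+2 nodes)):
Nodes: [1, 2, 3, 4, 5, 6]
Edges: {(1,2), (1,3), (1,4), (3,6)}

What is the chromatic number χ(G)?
χ(G) = 2

Clique number ω(G) = 2 (lower bound: χ ≥ ω).
The graph is bipartite (no odd cycle), so 2 colors suffice: χ(G) = 2.
A valid 2-coloring: color 1: [1, 5, 6]; color 2: [2, 3, 4].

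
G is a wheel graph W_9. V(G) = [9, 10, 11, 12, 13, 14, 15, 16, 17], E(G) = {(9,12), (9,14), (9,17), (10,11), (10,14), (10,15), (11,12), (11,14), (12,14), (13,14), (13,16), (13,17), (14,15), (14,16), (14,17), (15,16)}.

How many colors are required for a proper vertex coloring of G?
χ(G) = 3

Clique number ω(G) = 3 (lower bound: χ ≥ ω).
The clique on [9, 14, 17] has size 3, forcing χ ≥ 3, and the coloring below uses 3 colors, so χ(G) = 3.
A valid 3-coloring: color 1: [14]; color 2: [9, 11, 13, 15]; color 3: [10, 12, 16, 17].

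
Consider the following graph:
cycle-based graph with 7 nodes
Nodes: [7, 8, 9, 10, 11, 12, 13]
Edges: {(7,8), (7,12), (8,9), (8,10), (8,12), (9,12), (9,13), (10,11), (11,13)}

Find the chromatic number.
χ(G) = 3

Clique number ω(G) = 3 (lower bound: χ ≥ ω).
The clique on [8, 9, 12] has size 3, forcing χ ≥ 3, and the coloring below uses 3 colors, so χ(G) = 3.
A valid 3-coloring: color 1: [8, 11]; color 2: [7, 9, 10]; color 3: [12, 13].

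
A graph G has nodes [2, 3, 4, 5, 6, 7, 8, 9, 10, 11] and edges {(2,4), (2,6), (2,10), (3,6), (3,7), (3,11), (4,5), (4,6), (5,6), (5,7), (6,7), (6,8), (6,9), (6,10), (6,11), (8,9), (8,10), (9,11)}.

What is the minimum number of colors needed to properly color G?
χ(G) = 4

Clique number ω(G) = 3 (lower bound: χ ≥ ω).
Odd cycle [7, 3, 11, 9, 8, 10, 2, 4, 5] needs 3 colors (χ ≥ 3).
Vertex 6 is adjacent to every vertex of [2, 3, 4, 5, 7, 8, 9, 10, 11], which already need 3 colors among themselves, so 6 needs a new color (χ ≥ 4).
The coloring below uses 4 colors, so χ(G) = 4.
A valid 4-coloring: color 1: [6]; color 2: [4, 7, 8, 11]; color 3: [3, 5, 9, 10]; color 4: [2].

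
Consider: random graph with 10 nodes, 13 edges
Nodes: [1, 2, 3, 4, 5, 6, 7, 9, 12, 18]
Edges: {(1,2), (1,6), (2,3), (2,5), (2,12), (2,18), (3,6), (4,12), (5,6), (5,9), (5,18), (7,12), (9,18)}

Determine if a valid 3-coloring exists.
Yes, G is 3-colorable

A valid 3-coloring: color 1: [2, 4, 6, 7, 9]; color 2: [1, 3, 5, 12]; color 3: [18].
(χ(G) = 3 ≤ 3.)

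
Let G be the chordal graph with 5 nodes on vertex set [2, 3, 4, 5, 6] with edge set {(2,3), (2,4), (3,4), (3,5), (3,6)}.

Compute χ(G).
Clique number ω(G) = 3 (lower bound: χ ≥ ω).
The clique on [2, 3, 4] has size 3, forcing χ ≥ 3, and the coloring below uses 3 colors, so χ(G) = 3.
A valid 3-coloring: color 1: [3]; color 2: [4, 5, 6]; color 3: [2].

χ(G) = 3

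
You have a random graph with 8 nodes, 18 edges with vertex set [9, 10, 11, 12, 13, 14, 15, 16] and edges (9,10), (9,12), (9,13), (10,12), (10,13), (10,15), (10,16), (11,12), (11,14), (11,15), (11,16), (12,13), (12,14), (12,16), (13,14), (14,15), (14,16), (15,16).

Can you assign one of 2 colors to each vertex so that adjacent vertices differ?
The clique on vertices [9, 10, 12, 13] has size 4 > 2, so it alone needs 4 colors.

No, G is not 2-colorable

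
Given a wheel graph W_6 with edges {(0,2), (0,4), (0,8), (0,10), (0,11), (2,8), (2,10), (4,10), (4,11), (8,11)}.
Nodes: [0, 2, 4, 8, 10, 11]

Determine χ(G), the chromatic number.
Clique number ω(G) = 3 (lower bound: χ ≥ ω).
Odd cycle [11, 4, 10, 2, 8] needs 3 colors (χ ≥ 3).
Vertex 0 is adjacent to every vertex of [2, 4, 8, 10, 11], which already need 3 colors among themselves, so 0 needs a new color (χ ≥ 4).
The coloring below uses 4 colors, so χ(G) = 4.
A valid 4-coloring: color 1: [0]; color 2: [2, 11]; color 3: [4, 8]; color 4: [10].

χ(G) = 4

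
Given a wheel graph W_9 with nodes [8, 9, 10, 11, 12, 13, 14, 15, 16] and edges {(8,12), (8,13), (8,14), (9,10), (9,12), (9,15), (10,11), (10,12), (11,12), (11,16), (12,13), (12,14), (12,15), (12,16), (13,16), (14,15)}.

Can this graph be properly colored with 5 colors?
A valid 5-coloring: color 1: [12]; color 2: [9, 11, 13, 14]; color 3: [8, 10, 15, 16].
(χ(G) = 3 ≤ 5.)

Yes, G is 5-colorable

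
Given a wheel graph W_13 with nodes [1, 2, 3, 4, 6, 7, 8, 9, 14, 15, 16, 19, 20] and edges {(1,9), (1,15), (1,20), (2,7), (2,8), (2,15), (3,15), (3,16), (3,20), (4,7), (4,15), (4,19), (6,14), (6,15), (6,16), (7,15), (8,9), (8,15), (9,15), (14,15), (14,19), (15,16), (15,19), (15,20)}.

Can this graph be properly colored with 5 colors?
A valid 5-coloring: color 1: [15]; color 2: [2, 4, 9, 14, 16, 20]; color 3: [1, 3, 6, 7, 8, 19].
(χ(G) = 3 ≤ 5.)

Yes, G is 5-colorable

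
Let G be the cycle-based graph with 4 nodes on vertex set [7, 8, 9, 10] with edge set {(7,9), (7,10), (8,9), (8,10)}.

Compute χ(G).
χ(G) = 2

Clique number ω(G) = 2 (lower bound: χ ≥ ω).
The graph is bipartite (no odd cycle), so 2 colors suffice: χ(G) = 2.
A valid 2-coloring: color 1: [9, 10]; color 2: [7, 8].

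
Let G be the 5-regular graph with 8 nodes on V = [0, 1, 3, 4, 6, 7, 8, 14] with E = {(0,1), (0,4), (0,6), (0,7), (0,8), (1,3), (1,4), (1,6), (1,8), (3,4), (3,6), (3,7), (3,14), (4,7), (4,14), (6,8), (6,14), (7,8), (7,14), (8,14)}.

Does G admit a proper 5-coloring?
A valid 5-coloring: color 1: [1, 14]; color 2: [6, 7]; color 3: [4, 8]; color 4: [0, 3].
(χ(G) = 4 ≤ 5.)

Yes, G is 5-colorable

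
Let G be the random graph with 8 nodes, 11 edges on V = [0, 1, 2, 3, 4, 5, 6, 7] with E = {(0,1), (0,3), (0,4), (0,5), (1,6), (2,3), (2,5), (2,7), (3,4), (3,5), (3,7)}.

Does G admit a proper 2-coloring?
No, G is not 2-colorable

The clique on vertices [0, 3, 4] has size 3 > 2, so it alone needs 3 colors.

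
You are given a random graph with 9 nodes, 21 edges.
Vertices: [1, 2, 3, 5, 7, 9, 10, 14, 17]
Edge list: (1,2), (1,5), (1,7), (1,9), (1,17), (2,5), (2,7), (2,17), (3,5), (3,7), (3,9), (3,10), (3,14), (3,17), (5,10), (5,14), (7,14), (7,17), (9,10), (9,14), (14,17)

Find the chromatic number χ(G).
χ(G) = 4

Clique number ω(G) = 4 (lower bound: χ ≥ ω).
The clique on [1, 2, 7, 17] has size 4, forcing χ ≥ 4, and the coloring below uses 4 colors, so χ(G) = 4.
A valid 4-coloring: color 1: [1, 3]; color 2: [5, 7, 9]; color 3: [2, 10, 14]; color 4: [17].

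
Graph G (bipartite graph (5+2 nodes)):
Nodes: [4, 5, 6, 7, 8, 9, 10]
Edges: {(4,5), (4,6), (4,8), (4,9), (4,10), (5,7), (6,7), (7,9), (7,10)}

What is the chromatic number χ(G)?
χ(G) = 2

Clique number ω(G) = 2 (lower bound: χ ≥ ω).
The graph is bipartite (no odd cycle), so 2 colors suffice: χ(G) = 2.
A valid 2-coloring: color 1: [4, 7]; color 2: [5, 6, 8, 9, 10].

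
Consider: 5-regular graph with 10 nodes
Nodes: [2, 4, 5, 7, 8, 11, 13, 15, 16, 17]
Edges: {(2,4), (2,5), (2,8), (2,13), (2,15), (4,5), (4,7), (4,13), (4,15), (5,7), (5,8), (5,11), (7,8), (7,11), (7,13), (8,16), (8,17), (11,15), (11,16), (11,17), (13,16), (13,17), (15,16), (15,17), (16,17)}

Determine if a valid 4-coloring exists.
Yes, G is 4-colorable

A valid 4-coloring: color 1: [4, 8, 11]; color 2: [2, 7, 16]; color 3: [5, 13, 15]; color 4: [17].
(χ(G) = 4 ≤ 4.)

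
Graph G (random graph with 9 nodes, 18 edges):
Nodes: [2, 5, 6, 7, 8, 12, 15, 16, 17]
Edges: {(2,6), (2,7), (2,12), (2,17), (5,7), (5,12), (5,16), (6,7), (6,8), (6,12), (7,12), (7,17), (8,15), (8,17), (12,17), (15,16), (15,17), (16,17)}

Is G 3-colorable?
The clique on vertices [2, 7, 12, 17] has size 4 > 3, so it alone needs 4 colors.

No, G is not 3-colorable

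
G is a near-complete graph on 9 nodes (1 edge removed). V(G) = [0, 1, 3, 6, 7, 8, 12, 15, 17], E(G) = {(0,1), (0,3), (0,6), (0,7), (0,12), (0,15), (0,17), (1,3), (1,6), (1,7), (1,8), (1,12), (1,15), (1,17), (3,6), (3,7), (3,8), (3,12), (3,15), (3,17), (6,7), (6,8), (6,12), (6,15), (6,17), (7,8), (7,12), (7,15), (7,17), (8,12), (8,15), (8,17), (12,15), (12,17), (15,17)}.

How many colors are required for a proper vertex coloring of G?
χ(G) = 8

Clique number ω(G) = 8 (lower bound: χ ≥ ω).
The clique on [0, 1, 3, 6, 7, 12, 15, 17] has size 8, forcing χ ≥ 8, and the coloring below uses 8 colors, so χ(G) = 8.
A valid 8-coloring: color 1: [6]; color 2: [15]; color 3: [17]; color 4: [3]; color 5: [12]; color 6: [1]; color 7: [7]; color 8: [0, 8].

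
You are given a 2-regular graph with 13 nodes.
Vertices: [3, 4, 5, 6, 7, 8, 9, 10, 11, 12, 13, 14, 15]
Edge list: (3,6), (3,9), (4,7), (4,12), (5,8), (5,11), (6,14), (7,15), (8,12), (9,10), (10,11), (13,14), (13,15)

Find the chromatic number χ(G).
Clique number ω(G) = 2 (lower bound: χ ≥ ω).
Odd cycle [7, 15, 13, 14, 6, 3, 9, 10, 11, 5, 8, 12, 4] needs 3 colors (χ ≥ 3).
The coloring below uses 3 colors, so χ(G) = 3.
A valid 3-coloring: color 1: [6, 7, 9, 11, 12, 13]; color 2: [3, 4, 5, 10, 14, 15]; color 3: [8].

χ(G) = 3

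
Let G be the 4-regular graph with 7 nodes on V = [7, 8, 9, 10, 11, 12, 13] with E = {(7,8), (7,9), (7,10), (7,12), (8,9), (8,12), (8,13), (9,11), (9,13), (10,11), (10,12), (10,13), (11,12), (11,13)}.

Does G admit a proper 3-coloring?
Suppose a proper 3-coloring c exists. The clique [7, 8, 9] takes 3 distinct colors; by symmetry let c(7) = 1, c(8) = 2, c(9) = 3.
- Vertex 12: neighbors [7, 8] already have colors [1, 2] ⇒ c(12) = 3.
- Vertex 10: neighbors [7, 12] already have colors [1, 3] ⇒ c(10) = 2.
- Vertex 11: neighbors [10, 9] already have colors [2, 3] ⇒ c(11) = 1.
- Vertex 13: neighbors [11, 8, 9] already have colors [1, 2, 3] — all 3 colors blocked. Contradiction.
The forced assignments end in a contradiction, so G has no proper 3-coloring (χ ≥ 4).

No, G is not 3-colorable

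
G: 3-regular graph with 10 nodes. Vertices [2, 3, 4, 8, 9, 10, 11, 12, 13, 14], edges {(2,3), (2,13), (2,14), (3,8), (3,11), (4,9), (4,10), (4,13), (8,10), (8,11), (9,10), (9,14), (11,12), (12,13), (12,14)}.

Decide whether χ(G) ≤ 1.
The clique on vertices [4, 9, 10] has size 3 > 1, so it alone needs 3 colors.

No, G is not 1-colorable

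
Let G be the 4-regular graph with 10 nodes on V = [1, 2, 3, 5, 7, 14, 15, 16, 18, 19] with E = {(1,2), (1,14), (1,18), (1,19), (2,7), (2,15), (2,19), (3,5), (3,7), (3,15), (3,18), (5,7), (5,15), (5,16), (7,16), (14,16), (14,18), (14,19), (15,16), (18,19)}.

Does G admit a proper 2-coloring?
No, G is not 2-colorable

The clique on vertices [1, 14, 18, 19] has size 4 > 2, so it alone needs 4 colors.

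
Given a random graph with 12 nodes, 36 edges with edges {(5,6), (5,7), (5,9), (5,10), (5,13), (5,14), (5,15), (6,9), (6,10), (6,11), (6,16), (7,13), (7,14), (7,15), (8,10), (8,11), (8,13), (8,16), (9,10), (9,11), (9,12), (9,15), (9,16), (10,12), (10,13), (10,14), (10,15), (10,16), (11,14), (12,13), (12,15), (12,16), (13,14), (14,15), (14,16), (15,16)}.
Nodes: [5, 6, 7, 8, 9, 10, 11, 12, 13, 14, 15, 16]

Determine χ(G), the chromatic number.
Clique number ω(G) = 5 (lower bound: χ ≥ ω).
The clique on [9, 10, 12, 15, 16] has size 5, forcing χ ≥ 5, and the coloring below uses 5 colors, so χ(G) = 5.
A valid 5-coloring: color 1: [7, 10, 11]; color 2: [5, 16]; color 3: [6, 13, 15]; color 4: [8, 9, 14]; color 5: [12].

χ(G) = 5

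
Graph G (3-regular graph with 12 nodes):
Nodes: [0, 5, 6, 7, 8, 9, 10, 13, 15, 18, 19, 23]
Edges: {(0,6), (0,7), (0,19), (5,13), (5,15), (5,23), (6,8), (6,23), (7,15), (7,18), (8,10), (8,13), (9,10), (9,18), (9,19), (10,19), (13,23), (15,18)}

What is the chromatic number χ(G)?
χ(G) = 3

Clique number ω(G) = 3 (lower bound: χ ≥ ω).
The clique on [5, 13, 23] has size 3, forcing χ ≥ 3, and the coloring below uses 3 colors, so χ(G) = 3.
A valid 3-coloring: color 1: [0, 10, 13, 15]; color 2: [5, 6, 7, 9]; color 3: [8, 18, 19, 23].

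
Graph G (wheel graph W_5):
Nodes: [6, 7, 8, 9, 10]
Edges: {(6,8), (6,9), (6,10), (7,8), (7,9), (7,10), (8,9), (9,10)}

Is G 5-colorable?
A valid 5-coloring: color 1: [9]; color 2: [8, 10]; color 3: [6, 7].
(χ(G) = 3 ≤ 5.)

Yes, G is 5-colorable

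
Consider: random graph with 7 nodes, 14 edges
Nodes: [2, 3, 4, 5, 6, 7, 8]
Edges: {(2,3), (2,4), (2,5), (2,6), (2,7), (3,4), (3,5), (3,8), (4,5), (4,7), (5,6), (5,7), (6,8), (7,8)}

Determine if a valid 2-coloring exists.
No, G is not 2-colorable

The clique on vertices [2, 3, 4, 5] has size 4 > 2, so it alone needs 4 colors.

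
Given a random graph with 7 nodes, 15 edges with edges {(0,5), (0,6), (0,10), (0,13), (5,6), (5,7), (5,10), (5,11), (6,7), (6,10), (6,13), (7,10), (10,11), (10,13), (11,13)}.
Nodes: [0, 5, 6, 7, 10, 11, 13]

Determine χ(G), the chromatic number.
χ(G) = 4

Clique number ω(G) = 4 (lower bound: χ ≥ ω).
The clique on [0, 6, 10, 13] has size 4, forcing χ ≥ 4, and the coloring below uses 4 colors, so χ(G) = 4.
A valid 4-coloring: color 1: [10]; color 2: [6, 11]; color 3: [5, 13]; color 4: [0, 7].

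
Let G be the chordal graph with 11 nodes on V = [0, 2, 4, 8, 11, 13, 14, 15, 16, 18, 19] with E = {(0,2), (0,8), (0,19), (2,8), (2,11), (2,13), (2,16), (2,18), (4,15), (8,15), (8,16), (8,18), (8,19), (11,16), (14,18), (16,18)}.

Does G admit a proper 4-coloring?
Yes, G is 4-colorable

A valid 4-coloring: color 1: [2, 14, 15, 19]; color 2: [4, 8, 11, 13]; color 3: [0, 16]; color 4: [18].
(χ(G) = 4 ≤ 4.)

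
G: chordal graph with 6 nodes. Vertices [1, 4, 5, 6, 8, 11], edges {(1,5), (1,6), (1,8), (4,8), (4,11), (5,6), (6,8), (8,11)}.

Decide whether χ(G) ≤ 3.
Yes, G is 3-colorable

A valid 3-coloring: color 1: [5, 8]; color 2: [6, 11]; color 3: [1, 4].
(χ(G) = 3 ≤ 3.)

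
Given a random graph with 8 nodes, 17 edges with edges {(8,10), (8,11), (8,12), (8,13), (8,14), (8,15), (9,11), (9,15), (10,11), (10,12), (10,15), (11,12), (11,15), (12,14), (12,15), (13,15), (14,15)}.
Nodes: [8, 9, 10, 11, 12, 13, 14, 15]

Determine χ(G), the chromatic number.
χ(G) = 5

Clique number ω(G) = 5 (lower bound: χ ≥ ω).
The clique on [8, 10, 11, 12, 15] has size 5, forcing χ ≥ 5, and the coloring below uses 5 colors, so χ(G) = 5.
A valid 5-coloring: color 1: [15]; color 2: [8, 9]; color 3: [12, 13]; color 4: [11, 14]; color 5: [10].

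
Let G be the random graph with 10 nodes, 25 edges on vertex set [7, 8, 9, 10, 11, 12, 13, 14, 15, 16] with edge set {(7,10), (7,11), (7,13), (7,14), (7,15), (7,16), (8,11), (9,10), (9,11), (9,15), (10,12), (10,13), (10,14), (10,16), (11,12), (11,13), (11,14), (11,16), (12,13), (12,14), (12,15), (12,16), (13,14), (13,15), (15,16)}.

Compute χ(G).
Clique number ω(G) = 4 (lower bound: χ ≥ ω).
The clique on [10, 12, 13, 14] has size 4, forcing χ ≥ 4, and the coloring below uses 4 colors, so χ(G) = 4.
A valid 4-coloring: color 1: [10, 11, 15]; color 2: [7, 8, 9, 12]; color 3: [13, 16]; color 4: [14].

χ(G) = 4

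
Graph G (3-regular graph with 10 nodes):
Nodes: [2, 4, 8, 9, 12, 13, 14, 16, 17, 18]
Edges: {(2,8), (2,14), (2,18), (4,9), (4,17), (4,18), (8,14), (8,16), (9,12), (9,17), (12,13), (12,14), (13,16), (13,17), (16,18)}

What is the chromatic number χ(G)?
χ(G) = 3

Clique number ω(G) = 3 (lower bound: χ ≥ ω).
The clique on [2, 8, 14] has size 3, forcing χ ≥ 3, and the coloring below uses 3 colors, so χ(G) = 3.
A valid 3-coloring: color 1: [2, 4, 12, 16]; color 2: [9, 13, 14, 18]; color 3: [8, 17].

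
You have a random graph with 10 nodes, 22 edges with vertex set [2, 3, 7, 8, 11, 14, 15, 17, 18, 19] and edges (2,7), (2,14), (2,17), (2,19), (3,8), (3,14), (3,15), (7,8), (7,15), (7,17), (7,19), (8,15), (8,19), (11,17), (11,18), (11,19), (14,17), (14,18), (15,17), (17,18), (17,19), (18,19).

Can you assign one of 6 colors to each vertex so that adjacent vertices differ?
A valid 6-coloring: color 1: [8, 17]; color 2: [14, 15, 19]; color 3: [3, 7, 11]; color 4: [2, 18].
(χ(G) = 4 ≤ 6.)

Yes, G is 6-colorable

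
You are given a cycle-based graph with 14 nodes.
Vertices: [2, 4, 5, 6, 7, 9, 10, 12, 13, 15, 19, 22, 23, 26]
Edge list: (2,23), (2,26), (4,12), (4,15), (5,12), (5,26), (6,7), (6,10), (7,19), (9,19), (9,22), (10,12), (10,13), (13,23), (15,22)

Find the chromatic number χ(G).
Clique number ω(G) = 2 (lower bound: χ ≥ ω).
Odd cycle [12, 5, 26, 2, 23, 13, 10] needs 3 colors (χ ≥ 3).
The coloring below uses 3 colors, so χ(G) = 3.
A valid 3-coloring: color 1: [2, 5, 7, 9, 10, 15]; color 2: [6, 12, 13, 19, 22, 26]; color 3: [4, 23].

χ(G) = 3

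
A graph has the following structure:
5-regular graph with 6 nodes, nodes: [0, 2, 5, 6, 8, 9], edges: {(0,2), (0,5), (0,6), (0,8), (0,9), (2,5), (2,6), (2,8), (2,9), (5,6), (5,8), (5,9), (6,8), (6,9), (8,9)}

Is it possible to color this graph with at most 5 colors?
No, G is not 5-colorable

The clique on vertices [0, 2, 5, 6, 8, 9] has size 6 > 5, so it alone needs 6 colors.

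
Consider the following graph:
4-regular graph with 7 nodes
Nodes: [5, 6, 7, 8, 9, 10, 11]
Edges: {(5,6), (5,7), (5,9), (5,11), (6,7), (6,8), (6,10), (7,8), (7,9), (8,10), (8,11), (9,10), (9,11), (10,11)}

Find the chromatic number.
Clique number ω(G) = 3 (lower bound: χ ≥ ω).
Suppose a proper 3-coloring c exists. The clique [5, 6, 7] takes 3 distinct colors; by symmetry let c(5) = 1, c(6) = 2, c(7) = 3.
- Vertex 8: neighbors [6, 7] already have colors [2, 3] ⇒ c(8) = 1.
- Vertex 9: neighbors [5, 7] already have colors [1, 3] ⇒ c(9) = 2.
- Vertex 10: neighbors [8, 6] already have colors [1, 2] ⇒ c(10) = 3.
- Vertex 11: neighbors [5, 9, 10] already have colors [1, 2, 3] — all 3 colors blocked. Contradiction.
The forced assignments end in a contradiction, so G has no proper 3-coloring (χ ≥ 4).
The coloring below uses 4 colors, so χ(G) = 4.
A valid 4-coloring: color 1: [5, 8]; color 2: [7, 10]; color 3: [6, 11]; color 4: [9].

χ(G) = 4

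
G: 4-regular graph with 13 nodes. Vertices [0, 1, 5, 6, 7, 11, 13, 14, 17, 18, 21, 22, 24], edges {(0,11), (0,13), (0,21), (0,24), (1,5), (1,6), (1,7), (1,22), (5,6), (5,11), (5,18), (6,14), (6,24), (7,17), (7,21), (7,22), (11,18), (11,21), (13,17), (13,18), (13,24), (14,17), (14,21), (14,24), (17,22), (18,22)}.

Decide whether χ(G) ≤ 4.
Yes, G is 4-colorable

A valid 4-coloring: color 1: [5, 13, 14, 22]; color 2: [0, 6, 7, 18]; color 3: [1, 17, 21, 24]; color 4: [11].
(χ(G) = 3 ≤ 4.)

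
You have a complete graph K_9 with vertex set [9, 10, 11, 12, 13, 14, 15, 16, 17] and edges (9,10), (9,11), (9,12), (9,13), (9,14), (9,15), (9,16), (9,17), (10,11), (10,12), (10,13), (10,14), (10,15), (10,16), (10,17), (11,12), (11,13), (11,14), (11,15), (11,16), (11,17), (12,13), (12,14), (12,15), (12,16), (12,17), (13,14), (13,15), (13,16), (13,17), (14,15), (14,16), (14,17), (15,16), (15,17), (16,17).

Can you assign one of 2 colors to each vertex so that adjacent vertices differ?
No, G is not 2-colorable

The clique on vertices [9, 10, 11, 12, 13, 14, 15, 16, 17] has size 9 > 2, so it alone needs 9 colors.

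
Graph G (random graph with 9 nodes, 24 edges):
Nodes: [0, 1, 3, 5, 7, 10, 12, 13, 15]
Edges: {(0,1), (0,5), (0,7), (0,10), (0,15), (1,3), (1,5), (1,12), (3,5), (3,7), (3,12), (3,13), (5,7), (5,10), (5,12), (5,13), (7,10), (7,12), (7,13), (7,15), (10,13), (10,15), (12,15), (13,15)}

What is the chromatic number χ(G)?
Clique number ω(G) = 4 (lower bound: χ ≥ ω).
The clique on [1, 3, 5, 12] has size 4, forcing χ ≥ 4, and the coloring below uses 4 colors, so χ(G) = 4.
A valid 4-coloring: color 1: [5, 15]; color 2: [1, 7]; color 3: [3, 10]; color 4: [0, 12, 13].

χ(G) = 4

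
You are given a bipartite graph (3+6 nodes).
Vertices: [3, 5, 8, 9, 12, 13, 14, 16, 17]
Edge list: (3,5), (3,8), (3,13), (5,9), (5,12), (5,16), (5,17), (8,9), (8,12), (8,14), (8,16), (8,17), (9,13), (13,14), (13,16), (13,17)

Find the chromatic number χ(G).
Clique number ω(G) = 2 (lower bound: χ ≥ ω).
The graph is bipartite (no odd cycle), so 2 colors suffice: χ(G) = 2.
A valid 2-coloring: color 1: [5, 8, 13]; color 2: [3, 9, 12, 14, 16, 17].

χ(G) = 2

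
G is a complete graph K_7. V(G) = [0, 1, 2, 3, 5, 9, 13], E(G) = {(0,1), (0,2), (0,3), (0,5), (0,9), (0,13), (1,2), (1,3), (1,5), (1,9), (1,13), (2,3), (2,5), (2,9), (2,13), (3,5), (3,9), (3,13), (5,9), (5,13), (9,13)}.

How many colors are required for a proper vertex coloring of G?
χ(G) = 7

Clique number ω(G) = 7 (lower bound: χ ≥ ω).
The clique on [0, 1, 2, 3, 5, 9, 13] has size 7, forcing χ ≥ 7, and the coloring below uses 7 colors, so χ(G) = 7.
A valid 7-coloring: color 1: [13]; color 2: [1]; color 3: [9]; color 4: [2]; color 5: [5]; color 6: [0]; color 7: [3].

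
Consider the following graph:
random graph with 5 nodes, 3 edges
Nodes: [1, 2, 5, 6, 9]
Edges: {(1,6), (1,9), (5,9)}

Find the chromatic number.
Clique number ω(G) = 2 (lower bound: χ ≥ ω).
The graph is bipartite (no odd cycle), so 2 colors suffice: χ(G) = 2.
A valid 2-coloring: color 1: [2, 6, 9]; color 2: [1, 5].

χ(G) = 2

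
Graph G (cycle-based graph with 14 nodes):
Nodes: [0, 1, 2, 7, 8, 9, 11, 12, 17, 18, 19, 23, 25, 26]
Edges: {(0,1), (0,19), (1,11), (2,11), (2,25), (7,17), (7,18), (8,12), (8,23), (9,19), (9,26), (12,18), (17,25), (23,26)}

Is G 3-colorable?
Yes, G is 3-colorable

A valid 3-coloring: color 1: [1, 2, 8, 17, 18, 19, 26]; color 2: [0, 7, 9, 11, 12, 23, 25].
(χ(G) = 2 ≤ 3.)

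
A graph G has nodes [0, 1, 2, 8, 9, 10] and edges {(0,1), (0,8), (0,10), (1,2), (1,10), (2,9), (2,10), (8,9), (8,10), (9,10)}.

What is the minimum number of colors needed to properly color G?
χ(G) = 4

Clique number ω(G) = 3 (lower bound: χ ≥ ω).
Odd cycle [2, 9, 8, 0, 1] needs 3 colors (χ ≥ 3).
Vertex 10 is adjacent to every vertex of [0, 1, 2, 8, 9], which already need 3 colors among themselves, so 10 needs a new color (χ ≥ 4).
The coloring below uses 4 colors, so χ(G) = 4.
A valid 4-coloring: color 1: [10]; color 2: [0, 2]; color 3: [1, 9]; color 4: [8].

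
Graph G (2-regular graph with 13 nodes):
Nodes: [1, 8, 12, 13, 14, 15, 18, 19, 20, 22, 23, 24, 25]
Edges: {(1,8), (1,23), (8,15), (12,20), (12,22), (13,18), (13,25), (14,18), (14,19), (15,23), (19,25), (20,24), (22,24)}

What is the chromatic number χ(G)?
Clique number ω(G) = 2 (lower bound: χ ≥ ω).
Odd cycle [25, 19, 14, 18, 13] needs 3 colors (χ ≥ 3).
The coloring below uses 3 colors, so χ(G) = 3.
A valid 3-coloring: color 1: [8, 18, 20, 22, 23, 25]; color 2: [1, 12, 13, 15, 19, 24]; color 3: [14].

χ(G) = 3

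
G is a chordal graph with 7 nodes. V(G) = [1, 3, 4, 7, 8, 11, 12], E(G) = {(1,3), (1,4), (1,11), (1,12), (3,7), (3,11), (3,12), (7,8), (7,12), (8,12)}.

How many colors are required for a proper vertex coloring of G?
χ(G) = 3

Clique number ω(G) = 3 (lower bound: χ ≥ ω).
The clique on [7, 8, 12] has size 3, forcing χ ≥ 3, and the coloring below uses 3 colors, so χ(G) = 3.
A valid 3-coloring: color 1: [1, 7]; color 2: [3, 4, 8]; color 3: [11, 12].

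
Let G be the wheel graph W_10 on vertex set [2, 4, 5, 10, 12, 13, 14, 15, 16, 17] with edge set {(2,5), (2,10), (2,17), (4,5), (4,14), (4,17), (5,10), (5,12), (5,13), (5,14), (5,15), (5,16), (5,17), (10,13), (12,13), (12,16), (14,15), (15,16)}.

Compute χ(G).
Clique number ω(G) = 3 (lower bound: χ ≥ ω).
Odd cycle [16, 15, 14, 4, 17, 2, 10, 13, 12] needs 3 colors (χ ≥ 3).
Vertex 5 is adjacent to every vertex of [2, 4, 10, 12, 13, 14, 15, 16, 17], which already need 3 colors among themselves, so 5 needs a new color (χ ≥ 4).
The coloring below uses 4 colors, so χ(G) = 4.
A valid 4-coloring: color 1: [5]; color 2: [13, 14, 16, 17]; color 3: [2, 4, 12, 15]; color 4: [10].

χ(G) = 4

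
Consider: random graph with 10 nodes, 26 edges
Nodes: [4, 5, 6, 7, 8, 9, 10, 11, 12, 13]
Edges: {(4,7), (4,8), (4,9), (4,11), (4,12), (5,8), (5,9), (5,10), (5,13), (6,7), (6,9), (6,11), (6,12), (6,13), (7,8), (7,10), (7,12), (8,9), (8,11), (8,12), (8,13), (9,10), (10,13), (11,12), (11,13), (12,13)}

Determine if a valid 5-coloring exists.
A valid 5-coloring: color 1: [6, 8, 10]; color 2: [5, 12]; color 3: [4, 13]; color 4: [7, 9, 11].
(χ(G) = 4 ≤ 5.)

Yes, G is 5-colorable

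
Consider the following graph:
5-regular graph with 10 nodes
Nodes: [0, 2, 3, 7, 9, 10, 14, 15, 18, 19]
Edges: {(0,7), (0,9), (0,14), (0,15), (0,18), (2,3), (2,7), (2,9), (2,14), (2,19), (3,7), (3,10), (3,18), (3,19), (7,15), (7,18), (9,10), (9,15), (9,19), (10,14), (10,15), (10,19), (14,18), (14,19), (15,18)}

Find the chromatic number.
Clique number ω(G) = 4 (lower bound: χ ≥ ω).
The clique on [0, 7, 15, 18] has size 4, forcing χ ≥ 4, and the coloring below uses 4 colors, so χ(G) = 4.
A valid 4-coloring: color 1: [2, 10, 18]; color 2: [3, 14, 15]; color 3: [7, 9]; color 4: [0, 19].

χ(G) = 4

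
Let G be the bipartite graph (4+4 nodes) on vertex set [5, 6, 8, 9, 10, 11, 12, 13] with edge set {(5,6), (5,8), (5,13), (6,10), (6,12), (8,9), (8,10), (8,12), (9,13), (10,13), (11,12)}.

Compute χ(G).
χ(G) = 2

Clique number ω(G) = 2 (lower bound: χ ≥ ω).
The graph is bipartite (no odd cycle), so 2 colors suffice: χ(G) = 2.
A valid 2-coloring: color 1: [6, 8, 11, 13]; color 2: [5, 9, 10, 12].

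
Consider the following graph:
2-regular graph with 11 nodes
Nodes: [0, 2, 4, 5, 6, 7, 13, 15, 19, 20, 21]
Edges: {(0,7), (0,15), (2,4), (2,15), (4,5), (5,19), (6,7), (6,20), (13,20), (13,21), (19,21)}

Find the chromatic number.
χ(G) = 3

Clique number ω(G) = 2 (lower bound: χ ≥ ω).
Odd cycle [5, 19, 21, 13, 20, 6, 7, 0, 15, 2, 4] needs 3 colors (χ ≥ 3).
The coloring below uses 3 colors, so χ(G) = 3.
A valid 3-coloring: color 1: [0, 2, 6, 13, 19]; color 2: [4, 7, 15, 20, 21]; color 3: [5].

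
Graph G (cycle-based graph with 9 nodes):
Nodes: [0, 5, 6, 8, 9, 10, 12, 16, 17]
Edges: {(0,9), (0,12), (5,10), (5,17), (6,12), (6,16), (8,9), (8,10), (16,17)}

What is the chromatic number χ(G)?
Clique number ω(G) = 2 (lower bound: χ ≥ ω).
Odd cycle [10, 5, 17, 16, 6, 12, 0, 9, 8] needs 3 colors (χ ≥ 3).
The coloring below uses 3 colors, so χ(G) = 3.
A valid 3-coloring: color 1: [6, 9, 10, 17]; color 2: [5, 8, 12, 16]; color 3: [0].

χ(G) = 3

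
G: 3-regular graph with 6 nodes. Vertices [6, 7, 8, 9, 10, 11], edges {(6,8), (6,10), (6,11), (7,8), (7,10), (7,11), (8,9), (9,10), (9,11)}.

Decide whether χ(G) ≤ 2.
Yes, G is 2-colorable

A valid 2-coloring: color 1: [8, 10, 11]; color 2: [6, 7, 9].
(χ(G) = 2 ≤ 2.)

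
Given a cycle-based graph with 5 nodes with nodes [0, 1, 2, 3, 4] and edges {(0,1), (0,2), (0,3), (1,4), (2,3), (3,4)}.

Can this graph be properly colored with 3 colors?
Yes, G is 3-colorable

A valid 3-coloring: color 1: [0, 4]; color 2: [1, 3]; color 3: [2].
(χ(G) = 3 ≤ 3.)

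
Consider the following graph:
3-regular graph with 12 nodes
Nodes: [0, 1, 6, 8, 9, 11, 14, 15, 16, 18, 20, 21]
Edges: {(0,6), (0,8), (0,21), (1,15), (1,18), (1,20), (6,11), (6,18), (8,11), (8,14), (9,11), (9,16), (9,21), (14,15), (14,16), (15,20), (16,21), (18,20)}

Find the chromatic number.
χ(G) = 3

Clique number ω(G) = 3 (lower bound: χ ≥ ω).
The clique on [1, 18, 20] has size 3, forcing χ ≥ 3, and the coloring below uses 3 colors, so χ(G) = 3.
A valid 3-coloring: color 1: [0, 9, 15, 18]; color 2: [1, 11, 14, 21]; color 3: [6, 8, 16, 20].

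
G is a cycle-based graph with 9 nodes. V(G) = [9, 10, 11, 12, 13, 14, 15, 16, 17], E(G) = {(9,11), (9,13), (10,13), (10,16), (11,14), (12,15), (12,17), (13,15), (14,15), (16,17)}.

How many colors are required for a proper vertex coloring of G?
χ(G) = 3

Clique number ω(G) = 2 (lower bound: χ ≥ ω).
Odd cycle [14, 11, 9, 13, 15] needs 3 colors (χ ≥ 3).
The coloring below uses 3 colors, so χ(G) = 3.
A valid 3-coloring: color 1: [10, 11, 15, 17]; color 2: [12, 13, 14, 16]; color 3: [9].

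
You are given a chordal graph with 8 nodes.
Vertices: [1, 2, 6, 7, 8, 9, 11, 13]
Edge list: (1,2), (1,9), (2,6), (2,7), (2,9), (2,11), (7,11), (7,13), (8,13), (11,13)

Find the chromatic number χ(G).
Clique number ω(G) = 3 (lower bound: χ ≥ ω).
The clique on [1, 2, 9] has size 3, forcing χ ≥ 3, and the coloring below uses 3 colors, so χ(G) = 3.
A valid 3-coloring: color 1: [2, 13]; color 2: [1, 6, 8, 11]; color 3: [7, 9].

χ(G) = 3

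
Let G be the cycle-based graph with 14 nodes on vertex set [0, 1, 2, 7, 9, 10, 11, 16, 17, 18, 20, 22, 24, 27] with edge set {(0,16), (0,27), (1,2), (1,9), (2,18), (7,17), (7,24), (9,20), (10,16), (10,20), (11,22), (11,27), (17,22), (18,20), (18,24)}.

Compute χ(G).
χ(G) = 3

Clique number ω(G) = 2 (lower bound: χ ≥ ω).
Odd cycle [2, 1, 9, 20, 18] needs 3 colors (χ ≥ 3).
The coloring below uses 3 colors, so χ(G) = 3.
A valid 3-coloring: color 1: [0, 1, 7, 10, 11, 18]; color 2: [2, 16, 20, 22, 24, 27]; color 3: [9, 17].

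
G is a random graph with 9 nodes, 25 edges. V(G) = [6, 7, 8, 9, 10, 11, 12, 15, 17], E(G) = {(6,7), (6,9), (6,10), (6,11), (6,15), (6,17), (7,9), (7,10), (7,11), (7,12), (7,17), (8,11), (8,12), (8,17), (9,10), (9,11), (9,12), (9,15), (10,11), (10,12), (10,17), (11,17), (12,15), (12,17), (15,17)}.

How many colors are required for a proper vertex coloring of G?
χ(G) = 5

Clique number ω(G) = 5 (lower bound: χ ≥ ω).
The clique on [6, 7, 9, 10, 11] has size 5, forcing χ ≥ 5, and the coloring below uses 5 colors, so χ(G) = 5.
A valid 5-coloring: color 1: [9, 17]; color 2: [11, 12]; color 3: [8, 10, 15]; color 4: [7]; color 5: [6].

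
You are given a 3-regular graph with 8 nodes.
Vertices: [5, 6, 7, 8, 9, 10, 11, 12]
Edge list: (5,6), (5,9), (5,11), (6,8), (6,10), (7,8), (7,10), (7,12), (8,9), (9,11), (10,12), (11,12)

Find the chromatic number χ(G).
χ(G) = 3

Clique number ω(G) = 3 (lower bound: χ ≥ ω).
The clique on [5, 9, 11] has size 3, forcing χ ≥ 3, and the coloring below uses 3 colors, so χ(G) = 3.
A valid 3-coloring: color 1: [6, 9, 12]; color 2: [7, 11]; color 3: [5, 8, 10].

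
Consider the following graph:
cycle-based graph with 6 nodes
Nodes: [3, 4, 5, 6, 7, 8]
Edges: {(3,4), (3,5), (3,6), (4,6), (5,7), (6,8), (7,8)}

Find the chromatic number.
Clique number ω(G) = 3 (lower bound: χ ≥ ω).
The clique on [3, 4, 6] has size 3, forcing χ ≥ 3, and the coloring below uses 3 colors, so χ(G) = 3.
A valid 3-coloring: color 1: [5, 6]; color 2: [3, 8]; color 3: [4, 7].

χ(G) = 3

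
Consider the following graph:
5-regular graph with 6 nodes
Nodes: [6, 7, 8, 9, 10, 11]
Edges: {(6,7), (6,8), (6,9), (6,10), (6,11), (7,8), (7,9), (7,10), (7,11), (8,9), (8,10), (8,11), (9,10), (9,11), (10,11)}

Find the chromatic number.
Clique number ω(G) = 6 (lower bound: χ ≥ ω).
The clique on [6, 7, 8, 9, 10, 11] has size 6, forcing χ ≥ 6, and the coloring below uses 6 colors, so χ(G) = 6.
A valid 6-coloring: color 1: [6]; color 2: [9]; color 3: [7]; color 4: [10]; color 5: [8]; color 6: [11].

χ(G) = 6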